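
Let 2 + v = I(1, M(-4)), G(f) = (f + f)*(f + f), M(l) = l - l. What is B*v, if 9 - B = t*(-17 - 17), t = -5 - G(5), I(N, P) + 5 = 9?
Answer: -7122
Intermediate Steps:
M(l) = 0
I(N, P) = 4 (I(N, P) = -5 + 9 = 4)
G(f) = 4*f² (G(f) = (2*f)*(2*f) = 4*f²)
v = 2 (v = -2 + 4 = 2)
t = -105 (t = -5 - 4*5² = -5 - 4*25 = -5 - 1*100 = -5 - 100 = -105)
B = -3561 (B = 9 - (-105)*(-17 - 17) = 9 - (-105)*(-34) = 9 - 1*3570 = 9 - 3570 = -3561)
B*v = -3561*2 = -7122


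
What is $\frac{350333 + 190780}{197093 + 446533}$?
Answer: $\frac{180371}{214542} \approx 0.84073$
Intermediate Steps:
$\frac{350333 + 190780}{197093 + 446533} = \frac{541113}{643626} = 541113 \cdot \frac{1}{643626} = \frac{180371}{214542}$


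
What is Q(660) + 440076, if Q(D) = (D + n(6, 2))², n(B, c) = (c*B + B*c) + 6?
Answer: 916176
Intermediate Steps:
n(B, c) = 6 + 2*B*c (n(B, c) = (B*c + B*c) + 6 = 2*B*c + 6 = 6 + 2*B*c)
Q(D) = (30 + D)² (Q(D) = (D + (6 + 2*6*2))² = (D + (6 + 24))² = (D + 30)² = (30 + D)²)
Q(660) + 440076 = (30 + 660)² + 440076 = 690² + 440076 = 476100 + 440076 = 916176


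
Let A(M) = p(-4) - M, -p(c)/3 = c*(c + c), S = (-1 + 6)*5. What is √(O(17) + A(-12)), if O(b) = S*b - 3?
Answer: 13*√2 ≈ 18.385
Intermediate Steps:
S = 25 (S = 5*5 = 25)
p(c) = -6*c² (p(c) = -3*c*(c + c) = -3*c*2*c = -6*c²)
O(b) = -3 + 25*b (O(b) = 25*b - 3 = -3 + 25*b)
A(M) = -96 - M (A(M) = -6*(-4)² - M = -6*16 - M = -96 - M)
√(O(17) + A(-12)) = √((-3 + 25*17) + (-96 - 1*(-12))) = √((-3 + 425) + (-96 + 12)) = √(422 - 84) = √338 = 13*√2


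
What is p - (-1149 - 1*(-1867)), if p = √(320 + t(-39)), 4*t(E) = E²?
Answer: -718 + √2801/2 ≈ -691.54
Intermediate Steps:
t(E) = E²/4
p = √2801/2 (p = √(320 + (¼)*(-39)²) = √(320 + (¼)*1521) = √(320 + 1521/4) = √(2801/4) = √2801/2 ≈ 26.462)
p - (-1149 - 1*(-1867)) = √2801/2 - (-1149 - 1*(-1867)) = √2801/2 - (-1149 + 1867) = √2801/2 - 1*718 = √2801/2 - 718 = -718 + √2801/2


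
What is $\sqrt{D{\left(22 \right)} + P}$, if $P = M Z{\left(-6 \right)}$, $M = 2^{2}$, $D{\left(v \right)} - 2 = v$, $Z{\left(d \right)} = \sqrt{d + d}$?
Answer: $2 \sqrt{6 + 2 i \sqrt{3}} \approx 5.0849 + 1.3625 i$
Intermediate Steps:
$Z{\left(d \right)} = \sqrt{2} \sqrt{d}$ ($Z{\left(d \right)} = \sqrt{2 d} = \sqrt{2} \sqrt{d}$)
$D{\left(v \right)} = 2 + v$
$M = 4$
$P = 8 i \sqrt{3}$ ($P = 4 \sqrt{2} \sqrt{-6} = 4 \sqrt{2} i \sqrt{6} = 4 \cdot 2 i \sqrt{3} = 8 i \sqrt{3} \approx 13.856 i$)
$\sqrt{D{\left(22 \right)} + P} = \sqrt{\left(2 + 22\right) + 8 i \sqrt{3}} = \sqrt{24 + 8 i \sqrt{3}}$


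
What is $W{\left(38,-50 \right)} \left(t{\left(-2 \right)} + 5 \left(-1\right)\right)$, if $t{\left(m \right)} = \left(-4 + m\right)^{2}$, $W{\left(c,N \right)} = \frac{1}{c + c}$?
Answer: $\frac{31}{76} \approx 0.40789$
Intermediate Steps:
$W{\left(c,N \right)} = \frac{1}{2 c}$
$W{\left(38,-50 \right)} \left(t{\left(-2 \right)} + 5 \left(-1\right)\right) = \frac{1}{2 \cdot 38} \left(\left(-4 - 2\right)^{2} + 5 \left(-1\right)\right) = \frac{1}{2} \cdot \frac{1}{38} \left(\left(-6\right)^{2} - 5\right) = \frac{36 - 5}{76} = \frac{1}{76} \cdot 31 = \frac{31}{76}$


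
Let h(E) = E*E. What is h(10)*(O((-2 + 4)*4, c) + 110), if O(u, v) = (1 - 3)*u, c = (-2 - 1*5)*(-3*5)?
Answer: 9400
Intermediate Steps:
h(E) = E**2
c = 105 (c = (-2 - 5)*(-15) = -7*(-15) = 105)
O(u, v) = -2*u
h(10)*(O((-2 + 4)*4, c) + 110) = 10**2*(-2*(-2 + 4)*4 + 110) = 100*(-4*4 + 110) = 100*(-2*8 + 110) = 100*(-16 + 110) = 100*94 = 9400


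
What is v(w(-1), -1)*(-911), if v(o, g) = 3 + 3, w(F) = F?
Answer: -5466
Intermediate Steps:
v(o, g) = 6
v(w(-1), -1)*(-911) = 6*(-911) = -5466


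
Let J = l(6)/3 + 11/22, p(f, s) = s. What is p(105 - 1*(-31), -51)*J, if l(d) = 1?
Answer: -85/2 ≈ -42.500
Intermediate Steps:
J = ⅚ (J = 1/3 + 11/22 = 1*(⅓) + 11*(1/22) = ⅓ + ½ = ⅚ ≈ 0.83333)
p(105 - 1*(-31), -51)*J = -51*⅚ = -85/2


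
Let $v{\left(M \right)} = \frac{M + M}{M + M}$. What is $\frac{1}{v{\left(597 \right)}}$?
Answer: $1$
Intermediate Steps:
$v{\left(M \right)} = 1$ ($v{\left(M \right)} = \frac{2 M}{2 M} = 2 M \frac{1}{2 M} = 1$)
$\frac{1}{v{\left(597 \right)}} = 1^{-1} = 1$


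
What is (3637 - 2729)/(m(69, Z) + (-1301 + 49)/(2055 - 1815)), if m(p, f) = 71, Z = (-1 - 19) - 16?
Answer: 54480/3947 ≈ 13.803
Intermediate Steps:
Z = -36 (Z = -20 - 16 = -36)
(3637 - 2729)/(m(69, Z) + (-1301 + 49)/(2055 - 1815)) = (3637 - 2729)/(71 + (-1301 + 49)/(2055 - 1815)) = 908/(71 - 1252/240) = 908/(71 - 1252*1/240) = 908/(71 - 313/60) = 908/(3947/60) = 908*(60/3947) = 54480/3947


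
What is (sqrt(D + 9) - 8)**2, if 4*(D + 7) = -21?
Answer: (16 - I*sqrt(13))**2/4 ≈ 60.75 - 28.844*I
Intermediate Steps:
D = -49/4 (D = -7 + (1/4)*(-21) = -7 - 21/4 = -49/4 ≈ -12.250)
(sqrt(D + 9) - 8)**2 = (sqrt(-49/4 + 9) - 8)**2 = (sqrt(-13/4) - 8)**2 = (I*sqrt(13)/2 - 8)**2 = (-8 + I*sqrt(13)/2)**2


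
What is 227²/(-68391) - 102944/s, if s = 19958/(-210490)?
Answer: 43586524721917/40145517 ≈ 1.0857e+6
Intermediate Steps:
s = -9979/105245 (s = 19958*(-1/210490) = -9979/105245 ≈ -0.094817)
227²/(-68391) - 102944/s = 227²/(-68391) - 102944/(-9979/105245) = 51529*(-1/68391) - 102944*(-105245/9979) = -51529/68391 + 10834341280/9979 = 43586524721917/40145517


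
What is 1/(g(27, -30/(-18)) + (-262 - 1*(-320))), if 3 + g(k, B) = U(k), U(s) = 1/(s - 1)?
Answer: 26/1431 ≈ 0.018169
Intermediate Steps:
U(s) = 1/(-1 + s)
g(k, B) = -3 + 1/(-1 + k)
1/(g(27, -30/(-18)) + (-262 - 1*(-320))) = 1/((4 - 3*27)/(-1 + 27) + (-262 - 1*(-320))) = 1/((4 - 81)/26 + (-262 + 320)) = 1/((1/26)*(-77) + 58) = 1/(-77/26 + 58) = 1/(1431/26) = 26/1431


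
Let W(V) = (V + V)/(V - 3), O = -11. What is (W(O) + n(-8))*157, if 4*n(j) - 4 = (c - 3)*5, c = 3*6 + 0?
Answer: 93729/28 ≈ 3347.5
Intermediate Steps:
c = 18 (c = 18 + 0 = 18)
n(j) = 79/4 (n(j) = 1 + ((18 - 3)*5)/4 = 1 + (15*5)/4 = 1 + (¼)*75 = 1 + 75/4 = 79/4)
W(V) = 2*V/(-3 + V) (W(V) = (2*V)/(-3 + V) = 2*V/(-3 + V))
(W(O) + n(-8))*157 = (2*(-11)/(-3 - 11) + 79/4)*157 = (2*(-11)/(-14) + 79/4)*157 = (2*(-11)*(-1/14) + 79/4)*157 = (11/7 + 79/4)*157 = (597/28)*157 = 93729/28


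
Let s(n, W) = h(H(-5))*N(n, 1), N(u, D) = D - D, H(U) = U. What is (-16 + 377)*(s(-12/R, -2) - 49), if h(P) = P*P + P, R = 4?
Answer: -17689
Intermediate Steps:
h(P) = P + P² (h(P) = P² + P = P + P²)
N(u, D) = 0
s(n, W) = 0 (s(n, W) = -5*(1 - 5)*0 = -5*(-4)*0 = 20*0 = 0)
(-16 + 377)*(s(-12/R, -2) - 49) = (-16 + 377)*(0 - 49) = 361*(-49) = -17689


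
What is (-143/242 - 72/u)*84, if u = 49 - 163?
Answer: 714/209 ≈ 3.4163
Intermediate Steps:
u = -114
(-143/242 - 72/u)*84 = (-143/242 - 72/(-114))*84 = (-143*1/242 - 72*(-1/114))*84 = (-13/22 + 12/19)*84 = (17/418)*84 = 714/209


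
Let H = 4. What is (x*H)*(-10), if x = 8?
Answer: -320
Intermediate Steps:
(x*H)*(-10) = (8*4)*(-10) = 32*(-10) = -320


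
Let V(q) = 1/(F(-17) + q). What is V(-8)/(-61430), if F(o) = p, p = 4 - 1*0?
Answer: 1/245720 ≈ 4.0697e-6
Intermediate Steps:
p = 4 (p = 4 + 0 = 4)
F(o) = 4
V(q) = 1/(4 + q)
V(-8)/(-61430) = 1/((4 - 8)*(-61430)) = -1/61430/(-4) = -¼*(-1/61430) = 1/245720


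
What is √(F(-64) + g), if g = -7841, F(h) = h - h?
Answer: I*√7841 ≈ 88.549*I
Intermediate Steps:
F(h) = 0
√(F(-64) + g) = √(0 - 7841) = √(-7841) = I*√7841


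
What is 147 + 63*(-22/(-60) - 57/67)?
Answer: 78057/670 ≈ 116.50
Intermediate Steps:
147 + 63*(-22/(-60) - 57/67) = 147 + 63*(-22*(-1/60) - 57*1/67) = 147 + 63*(11/30 - 57/67) = 147 + 63*(-973/2010) = 147 - 20433/670 = 78057/670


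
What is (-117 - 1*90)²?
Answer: 42849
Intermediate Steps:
(-117 - 1*90)² = (-117 - 90)² = (-207)² = 42849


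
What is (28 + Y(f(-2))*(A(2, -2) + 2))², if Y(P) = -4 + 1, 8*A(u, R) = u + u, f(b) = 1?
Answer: 1681/4 ≈ 420.25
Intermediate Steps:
A(u, R) = u/4 (A(u, R) = (u + u)/8 = (2*u)/8 = u/4)
Y(P) = -3
(28 + Y(f(-2))*(A(2, -2) + 2))² = (28 - 3*((¼)*2 + 2))² = (28 - 3*(½ + 2))² = (28 - 3*5/2)² = (28 - 15/2)² = (41/2)² = 1681/4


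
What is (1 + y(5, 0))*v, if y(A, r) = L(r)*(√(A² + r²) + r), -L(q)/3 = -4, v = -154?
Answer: -9394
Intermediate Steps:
L(q) = 12 (L(q) = -3*(-4) = 12)
y(A, r) = 12*r + 12*√(A² + r²) (y(A, r) = 12*(√(A² + r²) + r) = 12*(r + √(A² + r²)) = 12*r + 12*√(A² + r²))
(1 + y(5, 0))*v = (1 + (12*0 + 12*√(5² + 0²)))*(-154) = (1 + (0 + 12*√(25 + 0)))*(-154) = (1 + (0 + 12*√25))*(-154) = (1 + (0 + 12*5))*(-154) = (1 + (0 + 60))*(-154) = (1 + 60)*(-154) = 61*(-154) = -9394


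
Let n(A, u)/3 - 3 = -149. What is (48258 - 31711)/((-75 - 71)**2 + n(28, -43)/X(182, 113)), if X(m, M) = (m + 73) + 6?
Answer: 1439589/1854346 ≈ 0.77633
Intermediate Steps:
n(A, u) = -438 (n(A, u) = 9 + 3*(-149) = 9 - 447 = -438)
X(m, M) = 79 + m (X(m, M) = (73 + m) + 6 = 79 + m)
(48258 - 31711)/((-75 - 71)**2 + n(28, -43)/X(182, 113)) = (48258 - 31711)/((-75 - 71)**2 - 438/(79 + 182)) = 16547/((-146)**2 - 438/261) = 16547/(21316 - 438*1/261) = 16547/(21316 - 146/87) = 16547/(1854346/87) = 16547*(87/1854346) = 1439589/1854346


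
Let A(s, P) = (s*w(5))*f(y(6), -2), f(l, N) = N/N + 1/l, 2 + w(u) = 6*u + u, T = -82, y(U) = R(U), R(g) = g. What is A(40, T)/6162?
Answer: 770/3081 ≈ 0.24992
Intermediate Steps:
y(U) = U
w(u) = -2 + 7*u (w(u) = -2 + (6*u + u) = -2 + 7*u)
f(l, N) = 1 + 1/l
A(s, P) = 77*s/2 (A(s, P) = (s*(-2 + 7*5))*((1 + 6)/6) = (s*(-2 + 35))*((1/6)*7) = (s*33)*(7/6) = (33*s)*(7/6) = 77*s/2)
A(40, T)/6162 = ((77/2)*40)/6162 = 1540*(1/6162) = 770/3081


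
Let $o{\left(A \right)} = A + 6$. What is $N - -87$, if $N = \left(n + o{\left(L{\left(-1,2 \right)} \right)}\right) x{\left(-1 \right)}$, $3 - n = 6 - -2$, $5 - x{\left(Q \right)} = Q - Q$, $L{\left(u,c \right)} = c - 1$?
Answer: $97$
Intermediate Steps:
$L{\left(u,c \right)} = -1 + c$
$o{\left(A \right)} = 6 + A$
$x{\left(Q \right)} = 5$ ($x{\left(Q \right)} = 5 - \left(Q - Q\right) = 5 - 0 = 5 + 0 = 5$)
$n = -5$ ($n = 3 - \left(6 - -2\right) = 3 - \left(6 + 2\right) = 3 - 8 = -5$)
$N = 10$ ($N = \left(-5 + \left(6 + \left(-1 + 2\right)\right)\right) 5 = \left(-5 + \left(6 + 1\right)\right) 5 = \left(-5 + 7\right) 5 = 2 \cdot 5 = 10$)
$N - -87 = 10 - -87 = 10 + 87 = 97$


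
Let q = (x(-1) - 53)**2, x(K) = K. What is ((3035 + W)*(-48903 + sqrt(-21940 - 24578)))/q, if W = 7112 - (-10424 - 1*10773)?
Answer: -42578212/81 + 2612*I*sqrt(46518)/243 ≈ -5.2566e+5 + 2318.3*I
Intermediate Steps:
W = 28309 (W = 7112 - (-10424 - 10773) = 7112 - 1*(-21197) = 7112 + 21197 = 28309)
q = 2916 (q = (-1 - 53)**2 = (-54)**2 = 2916)
((3035 + W)*(-48903 + sqrt(-21940 - 24578)))/q = ((3035 + 28309)*(-48903 + sqrt(-21940 - 24578)))/2916 = (31344*(-48903 + sqrt(-46518)))*(1/2916) = (31344*(-48903 + I*sqrt(46518)))*(1/2916) = (-1532815632 + 31344*I*sqrt(46518))*(1/2916) = -42578212/81 + 2612*I*sqrt(46518)/243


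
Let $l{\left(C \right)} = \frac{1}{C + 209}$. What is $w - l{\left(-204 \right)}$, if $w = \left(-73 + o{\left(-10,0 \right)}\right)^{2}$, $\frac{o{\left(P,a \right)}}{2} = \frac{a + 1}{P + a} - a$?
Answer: $\frac{133951}{25} \approx 5358.0$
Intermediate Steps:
$o{\left(P,a \right)} = - 2 a + \frac{2 \left(1 + a\right)}{P + a}$ ($o{\left(P,a \right)} = 2 \left(\frac{a + 1}{P + a} - a\right) = 2 \left(\frac{1 + a}{P + a} - a\right) = 2 \left(- a + \frac{1 + a}{P + a}\right) = - 2 a + \frac{2 \left(1 + a\right)}{P + a}$)
$l{\left(C \right)} = \frac{1}{209 + C}$
$w = \frac{133956}{25}$ ($w = \left(-73 + \frac{2 \left(1 + 0 - 0^{2} - \left(-10\right) 0\right)}{-10 + 0}\right)^{2} = \left(-73 + \frac{2 \left(1 + 0 - 0 + 0\right)}{-10}\right)^{2} = \left(-73 + 2 \left(- \frac{1}{10}\right) \left(1 + 0 + 0 + 0\right)\right)^{2} = \left(-73 + 2 \left(- \frac{1}{10}\right) 1\right)^{2} = \left(-73 - \frac{1}{5}\right)^{2} = \left(- \frac{366}{5}\right)^{2} = \frac{133956}{25} \approx 5358.2$)
$w - l{\left(-204 \right)} = \frac{133956}{25} - \frac{1}{209 - 204} = \frac{133956}{25} - \frac{1}{5} = \frac{133951}{25}$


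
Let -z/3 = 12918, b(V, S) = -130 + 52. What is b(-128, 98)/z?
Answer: 13/6459 ≈ 0.0020127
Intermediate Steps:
b(V, S) = -78
z = -38754 (z = -3*12918 = -38754)
b(-128, 98)/z = -78/(-38754) = -78*(-1/38754) = 13/6459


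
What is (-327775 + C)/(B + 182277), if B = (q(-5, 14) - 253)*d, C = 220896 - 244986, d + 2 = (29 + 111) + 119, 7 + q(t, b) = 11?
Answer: -351865/118284 ≈ -2.9747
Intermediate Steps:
q(t, b) = 4 (q(t, b) = -7 + 11 = 4)
d = 257 (d = -2 + ((29 + 111) + 119) = -2 + (140 + 119) = -2 + 259 = 257)
C = -24090
B = -63993 (B = (4 - 253)*257 = -249*257 = -63993)
(-327775 + C)/(B + 182277) = (-327775 - 24090)/(-63993 + 182277) = -351865/118284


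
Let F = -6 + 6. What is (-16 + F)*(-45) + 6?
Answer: 726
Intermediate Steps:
F = 0
(-16 + F)*(-45) + 6 = (-16 + 0)*(-45) + 6 = -16*(-45) + 6 = 720 + 6 = 726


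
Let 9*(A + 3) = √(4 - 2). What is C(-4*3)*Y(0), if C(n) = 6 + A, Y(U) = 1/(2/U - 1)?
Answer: 0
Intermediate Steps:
A = -3 + √2/9 (A = -3 + √(4 - 2)/9 = -3 + √2/9 ≈ -2.8429)
Y(U) = 1/(-1 + 2/U)
C(n) = 3 + √2/9 (C(n) = 6 + (-3 + √2/9) = 3 + √2/9)
C(-4*3)*Y(0) = (3 + √2/9)*(-1*0/(-2 + 0)) = (3 + √2/9)*(-1*0/(-2)) = (3 + √2/9)*(-1*0*(-½)) = (3 + √2/9)*0 = 0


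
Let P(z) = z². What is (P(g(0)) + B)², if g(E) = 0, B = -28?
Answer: 784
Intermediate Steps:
(P(g(0)) + B)² = (0² - 28)² = (0 - 28)² = (-28)² = 784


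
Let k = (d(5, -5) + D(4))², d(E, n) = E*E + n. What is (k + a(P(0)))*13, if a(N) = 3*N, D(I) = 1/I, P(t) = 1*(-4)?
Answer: 82797/16 ≈ 5174.8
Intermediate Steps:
P(t) = -4
d(E, n) = n + E² (d(E, n) = E² + n = n + E²)
k = 6561/16 (k = ((-5 + 5²) + 1/4)² = ((-5 + 25) + ¼)² = (20 + ¼)² = (81/4)² = 6561/16 ≈ 410.06)
(k + a(P(0)))*13 = (6561/16 + 3*(-4))*13 = (6561/16 - 12)*13 = (6369/16)*13 = 82797/16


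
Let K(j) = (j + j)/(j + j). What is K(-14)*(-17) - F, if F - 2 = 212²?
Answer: -44963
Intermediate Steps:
K(j) = 1 (K(j) = (2*j)/((2*j)) = (2*j)*(1/(2*j)) = 1)
F = 44946 (F = 2 + 212² = 2 + 44944 = 44946)
K(-14)*(-17) - F = 1*(-17) - 1*44946 = -17 - 44946 = -44963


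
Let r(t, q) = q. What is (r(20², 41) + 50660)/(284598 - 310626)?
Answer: -50701/26028 ≈ -1.9479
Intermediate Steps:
(r(20², 41) + 50660)/(284598 - 310626) = (41 + 50660)/(284598 - 310626) = 50701/(-26028) = 50701*(-1/26028) = -50701/26028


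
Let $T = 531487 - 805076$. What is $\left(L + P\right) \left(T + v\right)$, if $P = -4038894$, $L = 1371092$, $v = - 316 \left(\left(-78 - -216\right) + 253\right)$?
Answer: $1059504225290$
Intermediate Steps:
$v = -123556$ ($v = - 316 \left(\left(-78 + 216\right) + 253\right) = - 316 \left(138 + 253\right) = \left(-316\right) 391 = -123556$)
$T = -273589$ ($T = 531487 - 805076 = -273589$)
$\left(L + P\right) \left(T + v\right) = \left(1371092 - 4038894\right) \left(-273589 - 123556\right) = \left(-2667802\right) \left(-397145\right) = 1059504225290$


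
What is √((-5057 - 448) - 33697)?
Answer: I*√39202 ≈ 197.99*I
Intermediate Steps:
√((-5057 - 448) - 33697) = √(-5505 - 33697) = √(-39202) = I*√39202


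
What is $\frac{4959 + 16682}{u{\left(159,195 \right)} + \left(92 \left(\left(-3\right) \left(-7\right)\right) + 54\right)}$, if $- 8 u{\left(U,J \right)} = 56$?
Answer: $\frac{21641}{1979} \approx 10.935$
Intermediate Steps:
$u{\left(U,J \right)} = -7$ ($u{\left(U,J \right)} = \left(- \frac{1}{8}\right) 56 = -7$)
$\frac{4959 + 16682}{u{\left(159,195 \right)} + \left(92 \left(\left(-3\right) \left(-7\right)\right) + 54\right)} = \frac{4959 + 16682}{-7 + \left(92 \left(\left(-3\right) \left(-7\right)\right) + 54\right)} = \frac{21641}{-7 + \left(92 \cdot 21 + 54\right)} = \frac{21641}{-7 + \left(1932 + 54\right)} = \frac{21641}{-7 + 1986} = \frac{21641}{1979}$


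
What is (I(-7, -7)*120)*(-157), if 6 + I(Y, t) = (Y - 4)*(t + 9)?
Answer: 527520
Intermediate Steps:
I(Y, t) = -6 + (-4 + Y)*(9 + t) (I(Y, t) = -6 + (Y - 4)*(t + 9) = -6 + (-4 + Y)*(9 + t))
(I(-7, -7)*120)*(-157) = ((-42 - 4*(-7) + 9*(-7) - 7*(-7))*120)*(-157) = ((-42 + 28 - 63 + 49)*120)*(-157) = -28*120*(-157) = -3360*(-157) = 527520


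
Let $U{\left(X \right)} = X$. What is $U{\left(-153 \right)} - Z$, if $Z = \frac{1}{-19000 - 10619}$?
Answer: $- \frac{4531706}{29619} \approx -153.0$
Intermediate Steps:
$Z = - \frac{1}{29619}$ ($Z = \frac{1}{-29619} = - \frac{1}{29619} \approx -3.3762 \cdot 10^{-5}$)
$U{\left(-153 \right)} - Z = -153 - - \frac{1}{29619} = -153 + \frac{1}{29619} = - \frac{4531706}{29619}$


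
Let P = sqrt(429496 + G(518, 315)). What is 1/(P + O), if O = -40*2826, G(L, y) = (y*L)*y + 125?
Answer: -37680/4242071143 - sqrt(51828171)/12726213429 ≈ -9.4482e-6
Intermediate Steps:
G(L, y) = 125 + L*y**2 (G(L, y) = (L*y)*y + 125 = L*y**2 + 125 = 125 + L*y**2)
O = -113040
P = sqrt(51828171) (P = sqrt(429496 + (125 + 518*315**2)) = sqrt(429496 + (125 + 518*99225)) = sqrt(429496 + (125 + 51398550)) = sqrt(429496 + 51398675) = sqrt(51828171) ≈ 7199.2)
1/(P + O) = 1/(sqrt(51828171) - 113040) = 1/(-113040 + sqrt(51828171))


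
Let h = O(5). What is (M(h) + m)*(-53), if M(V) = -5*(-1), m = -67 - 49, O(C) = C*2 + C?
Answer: 5883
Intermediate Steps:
O(C) = 3*C (O(C) = 2*C + C = 3*C)
m = -116
h = 15 (h = 3*5 = 15)
M(V) = 5
(M(h) + m)*(-53) = (5 - 116)*(-53) = -111*(-53) = 5883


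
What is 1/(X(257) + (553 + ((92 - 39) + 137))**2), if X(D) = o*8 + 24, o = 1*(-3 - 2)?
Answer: 1/552033 ≈ 1.8115e-6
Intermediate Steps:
o = -5 (o = 1*(-5) = -5)
X(D) = -16 (X(D) = -5*8 + 24 = -40 + 24 = -16)
1/(X(257) + (553 + ((92 - 39) + 137))**2) = 1/(-16 + (553 + ((92 - 39) + 137))**2) = 1/(-16 + (553 + (53 + 137))**2) = 1/(-16 + (553 + 190)**2) = 1/(-16 + 743**2) = 1/(-16 + 552049) = 1/552033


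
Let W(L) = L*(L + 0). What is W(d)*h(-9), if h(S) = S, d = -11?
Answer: -1089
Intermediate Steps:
W(L) = L² (W(L) = L*L = L²)
W(d)*h(-9) = (-11)²*(-9) = 121*(-9) = -1089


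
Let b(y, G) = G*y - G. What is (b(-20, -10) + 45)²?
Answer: 65025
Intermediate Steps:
b(y, G) = -G + G*y
(b(-20, -10) + 45)² = (-10*(-1 - 20) + 45)² = (-10*(-21) + 45)² = (210 + 45)² = 255² = 65025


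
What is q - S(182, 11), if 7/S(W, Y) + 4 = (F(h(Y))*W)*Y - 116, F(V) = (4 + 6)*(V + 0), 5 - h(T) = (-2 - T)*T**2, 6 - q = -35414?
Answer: 1118968804793/31591440 ≈ 35420.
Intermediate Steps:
q = 35420 (q = 6 - 1*(-35414) = 6 + 35414 = 35420)
h(T) = 5 - T**2*(-2 - T) (h(T) = 5 - (-2 - T)*T**2 = 5 - T**2*(-2 - T))
F(V) = 10*V
S(W, Y) = 7/(-120 + W*Y*(50 + 10*Y**3 + 20*Y**2)) (S(W, Y) = 7/(-4 + (((10*(5 + Y**3 + 2*Y**2))*W)*Y - 116)) = 7/(-4 + (((50 + 10*Y**3 + 20*Y**2)*W)*Y - 116)) = 7/(-4 + ((W*(50 + 10*Y**3 + 20*Y**2))*Y - 116)) = 7/(-4 + (W*Y*(50 + 10*Y**3 + 20*Y**2) - 116)) = 7/(-4 + (-116 + W*Y*(50 + 10*Y**3 + 20*Y**2))) = 7/(-120 + W*Y*(50 + 10*Y**3 + 20*Y**2)))
q - S(182, 11) = 35420 - 7/(10*(-12 + 182*11*(5 + 11**3 + 2*11**2))) = 35420 - 7/(10*(-12 + 182*11*(5 + 1331 + 2*121))) = 35420 - 7/(10*(-12 + 182*11*(5 + 1331 + 242))) = 35420 - 7/(10*(-12 + 182*11*1578)) = 35420 - 7/(10*(-12 + 3159156)) = 35420 - 7/(10*3159144) = 35420 - 1*7/31591440 = 35420 - 7/31591440 = 1118968804793/31591440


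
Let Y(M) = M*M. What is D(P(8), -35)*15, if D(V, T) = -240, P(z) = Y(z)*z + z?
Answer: -3600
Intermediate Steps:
Y(M) = M**2
P(z) = z + z**3 (P(z) = z**2*z + z = z**3 + z = z + z**3)
D(P(8), -35)*15 = -240*15 = -3600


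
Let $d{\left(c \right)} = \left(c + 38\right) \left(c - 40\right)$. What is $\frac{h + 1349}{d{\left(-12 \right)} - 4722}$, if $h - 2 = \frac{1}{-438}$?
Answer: $- \frac{591737}{2660412} \approx -0.22242$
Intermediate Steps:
$d{\left(c \right)} = \left(-40 + c\right) \left(38 + c\right)$ ($d{\left(c \right)} = \left(38 + c\right) \left(-40 + c\right) = \left(-40 + c\right) \left(38 + c\right)$)
$h = \frac{875}{438}$ ($h = 2 + \frac{1}{-438} = 2 - \frac{1}{438} = \frac{875}{438} \approx 1.9977$)
$\frac{h + 1349}{d{\left(-12 \right)} - 4722} = \frac{\frac{875}{438} + 1349}{\left(-1520 + \left(-12\right)^{2} - -24\right) - 4722} = \frac{591737}{438 \left(\left(-1520 + 144 + 24\right) - 4722\right)} = \frac{591737}{438 \left(-1352 - 4722\right)} = \frac{591737}{438 \left(-6074\right)} = \frac{591737}{438} \left(- \frac{1}{6074}\right) = - \frac{591737}{2660412}$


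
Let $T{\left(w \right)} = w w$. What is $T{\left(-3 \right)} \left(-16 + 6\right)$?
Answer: $-90$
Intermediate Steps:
$T{\left(w \right)} = w^{2}$
$T{\left(-3 \right)} \left(-16 + 6\right) = \left(-3\right)^{2} \left(-16 + 6\right) = 9 \left(-10\right) = -90$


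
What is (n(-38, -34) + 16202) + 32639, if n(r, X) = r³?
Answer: -6031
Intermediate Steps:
(n(-38, -34) + 16202) + 32639 = ((-38)³ + 16202) + 32639 = (-54872 + 16202) + 32639 = -38670 + 32639 = -6031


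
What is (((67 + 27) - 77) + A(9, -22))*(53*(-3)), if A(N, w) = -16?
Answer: -159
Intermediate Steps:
(((67 + 27) - 77) + A(9, -22))*(53*(-3)) = (((67 + 27) - 77) - 16)*(53*(-3)) = ((94 - 77) - 16)*(-159) = (17 - 16)*(-159) = 1*(-159) = -159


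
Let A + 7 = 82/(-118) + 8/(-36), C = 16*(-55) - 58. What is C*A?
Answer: 3943352/531 ≈ 7426.3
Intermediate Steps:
C = -938 (C = -880 - 58 = -938)
A = -4204/531 (A = -7 + (82/(-118) + 8/(-36)) = -7 + (82*(-1/118) + 8*(-1/36)) = -7 + (-41/59 - 2/9) = -7 - 487/531 = -4204/531 ≈ -7.9171)
C*A = -938*(-4204/531) = 3943352/531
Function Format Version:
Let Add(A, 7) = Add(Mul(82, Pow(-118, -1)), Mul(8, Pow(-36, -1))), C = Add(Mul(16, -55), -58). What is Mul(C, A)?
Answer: Rational(3943352, 531) ≈ 7426.3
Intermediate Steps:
C = -938 (C = Add(-880, -58) = -938)
A = Rational(-4204, 531) (A = Add(-7, Add(Mul(82, Pow(-118, -1)), Mul(8, Pow(-36, -1)))) = Add(-7, Add(Mul(82, Rational(-1, 118)), Mul(8, Rational(-1, 36)))) = Add(-7, Add(Rational(-41, 59), Rational(-2, 9))) = Add(-7, Rational(-487, 531)) = Rational(-4204, 531) ≈ -7.9171)
Mul(C, A) = Mul(-938, Rational(-4204, 531)) = Rational(3943352, 531)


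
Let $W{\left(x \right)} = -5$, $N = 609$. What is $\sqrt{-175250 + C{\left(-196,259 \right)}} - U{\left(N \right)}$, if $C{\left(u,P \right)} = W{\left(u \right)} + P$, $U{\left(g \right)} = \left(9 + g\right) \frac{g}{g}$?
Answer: $-618 + 6 i \sqrt{4861} \approx -618.0 + 418.33 i$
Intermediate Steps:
$U{\left(g \right)} = 9 + g$ ($U{\left(g \right)} = \left(9 + g\right) 1 = 9 + g$)
$C{\left(u,P \right)} = -5 + P$
$\sqrt{-175250 + C{\left(-196,259 \right)}} - U{\left(N \right)} = \sqrt{-175250 + \left(-5 + 259\right)} - \left(9 + 609\right) = \sqrt{-175250 + 254} - 618 = \sqrt{-174996} - 618 = 6 i \sqrt{4861} - 618 = -618 + 6 i \sqrt{4861}$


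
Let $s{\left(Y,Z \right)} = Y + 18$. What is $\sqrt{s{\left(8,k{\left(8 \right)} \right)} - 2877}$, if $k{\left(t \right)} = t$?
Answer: $i \sqrt{2851} \approx 53.395 i$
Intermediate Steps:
$s{\left(Y,Z \right)} = 18 + Y$
$\sqrt{s{\left(8,k{\left(8 \right)} \right)} - 2877} = \sqrt{\left(18 + 8\right) - 2877} = \sqrt{26 - 2877} = \sqrt{-2851} = i \sqrt{2851}$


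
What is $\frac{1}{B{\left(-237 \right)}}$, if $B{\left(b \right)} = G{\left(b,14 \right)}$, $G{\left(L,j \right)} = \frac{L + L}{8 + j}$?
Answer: $- \frac{11}{237} \approx -0.046413$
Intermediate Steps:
$G{\left(L,j \right)} = \frac{2 L}{8 + j}$
$B{\left(b \right)} = \frac{b}{11}$ ($B{\left(b \right)} = \frac{2 b}{8 + 14} = \frac{2 b}{22} = 2 b \frac{1}{22} = \frac{b}{11}$)
$\frac{1}{B{\left(-237 \right)}} = \frac{1}{\frac{1}{11} \left(-237\right)} = \frac{1}{- \frac{237}{11}} = - \frac{11}{237}$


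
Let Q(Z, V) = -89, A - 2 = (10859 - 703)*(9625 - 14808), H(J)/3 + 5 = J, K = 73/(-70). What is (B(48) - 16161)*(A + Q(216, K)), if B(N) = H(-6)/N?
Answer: 13611666708745/16 ≈ 8.5073e+11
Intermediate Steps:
K = -73/70 (K = 73*(-1/70) = -73/70 ≈ -1.0429)
H(J) = -15 + 3*J
A = -52638546 (A = 2 + (10859 - 703)*(9625 - 14808) = 2 + 10156*(-5183) = 2 - 52638548 = -52638546)
B(N) = -33/N (B(N) = (-15 + 3*(-6))/N = (-15 - 18)/N = -33/N)
(B(48) - 16161)*(A + Q(216, K)) = (-33/48 - 16161)*(-52638546 - 89) = (-33*1/48 - 16161)*(-52638635) = (-11/16 - 16161)*(-52638635) = -258587/16*(-52638635) = 13611666708745/16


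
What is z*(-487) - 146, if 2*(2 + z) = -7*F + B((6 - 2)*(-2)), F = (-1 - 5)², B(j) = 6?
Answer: 60729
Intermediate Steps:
F = 36 (F = (-6)² = 36)
z = -125 (z = -2 + (-7*36 + 6)/2 = -2 + (-252 + 6)/2 = -2 + (½)*(-246) = -2 - 123 = -125)
z*(-487) - 146 = -125*(-487) - 146 = 60875 - 146 = 60729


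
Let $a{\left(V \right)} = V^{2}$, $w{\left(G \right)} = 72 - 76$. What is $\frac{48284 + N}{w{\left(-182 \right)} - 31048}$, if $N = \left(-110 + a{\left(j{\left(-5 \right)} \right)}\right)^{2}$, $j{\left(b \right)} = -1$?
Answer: $- \frac{8595}{4436} \approx -1.9376$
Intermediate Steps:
$w{\left(G \right)} = -4$
$N = 11881$ ($N = \left(-110 + \left(-1\right)^{2}\right)^{2} = \left(-110 + 1\right)^{2} = \left(-109\right)^{2} = 11881$)
$\frac{48284 + N}{w{\left(-182 \right)} - 31048} = \frac{48284 + 11881}{-4 - 31048} = \frac{60165}{-31052} = 60165 \left(- \frac{1}{31052}\right) = - \frac{8595}{4436}$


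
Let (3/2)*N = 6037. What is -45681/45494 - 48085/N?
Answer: -1778572341/137323639 ≈ -12.952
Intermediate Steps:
N = 12074/3 (N = (⅔)*6037 = 12074/3 ≈ 4024.7)
-45681/45494 - 48085/N = -45681/45494 - 48085/12074/3 = -45681*1/45494 - 48085*3/12074 = -45681/45494 - 144255/12074 = -1778572341/137323639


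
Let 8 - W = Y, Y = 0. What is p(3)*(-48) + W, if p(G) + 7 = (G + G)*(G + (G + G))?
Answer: -2248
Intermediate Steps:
W = 8 (W = 8 - 1*0 = 8 + 0 = 8)
p(G) = -7 + 6*G² (p(G) = -7 + (G + G)*(G + (G + G)) = -7 + (2*G)*(G + 2*G) = -7 + (2*G)*(3*G) = -7 + 6*G²)
p(3)*(-48) + W = (-7 + 6*3²)*(-48) + 8 = (-7 + 6*9)*(-48) + 8 = (-7 + 54)*(-48) + 8 = 47*(-48) + 8 = -2256 + 8 = -2248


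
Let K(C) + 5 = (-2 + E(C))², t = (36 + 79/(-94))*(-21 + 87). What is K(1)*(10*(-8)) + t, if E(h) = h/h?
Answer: 124105/47 ≈ 2640.5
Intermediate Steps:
E(h) = 1
t = 109065/47 (t = (36 + 79*(-1/94))*66 = (36 - 79/94)*66 = (3305/94)*66 = 109065/47 ≈ 2320.5)
K(C) = -4 (K(C) = -5 + (-2 + 1)² = -5 + (-1)² = -5 + 1 = -4)
K(1)*(10*(-8)) + t = -40*(-8) + 109065/47 = -4*(-80) + 109065/47 = 320 + 109065/47 = 124105/47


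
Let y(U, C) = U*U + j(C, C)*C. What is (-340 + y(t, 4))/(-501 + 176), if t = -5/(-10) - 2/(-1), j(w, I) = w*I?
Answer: 83/100 ≈ 0.83000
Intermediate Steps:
j(w, I) = I*w
t = 5/2 (t = -5*(-⅒) - 2*(-1) = ½ + 2 = 5/2 ≈ 2.5000)
y(U, C) = C³ + U² (y(U, C) = U*U + (C*C)*C = U² + C²*C = U² + C³ = C³ + U²)
(-340 + y(t, 4))/(-501 + 176) = (-340 + (4³ + (5/2)²))/(-501 + 176) = (-340 + (64 + 25/4))/(-325) = (-340 + 281/4)*(-1/325) = -1079/4*(-1/325) = 83/100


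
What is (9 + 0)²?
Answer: 81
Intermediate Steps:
(9 + 0)² = 9² = 81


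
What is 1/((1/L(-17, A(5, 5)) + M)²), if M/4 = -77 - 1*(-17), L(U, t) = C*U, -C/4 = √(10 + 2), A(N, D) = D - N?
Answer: 166464/(97920 - √3)² ≈ 1.7362e-5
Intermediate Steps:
C = -8*√3 (C = -4*√(10 + 2) = -8*√3 ≈ -13.856)
L(U, t) = -8*U*√3 (L(U, t) = (-8*√3)*U = -8*U*√3)
M = -240 (M = 4*(-77 - 1*(-17)) = 4*(-77 + 17) = 4*(-60) = -240)
1/((1/L(-17, A(5, 5)) + M)²) = 1/((1/(-8*(-17)*√3) - 240)²) = 1/((1/(136*√3) - 240)²) = 1/((√3/408 - 240)²) = 1/((-240 + √3/408)²) = (-240 + √3/408)⁻²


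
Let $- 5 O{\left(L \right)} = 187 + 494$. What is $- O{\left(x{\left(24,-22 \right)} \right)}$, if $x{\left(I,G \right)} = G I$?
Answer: $\frac{681}{5} \approx 136.2$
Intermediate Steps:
$O{\left(L \right)} = - \frac{681}{5}$ ($O{\left(L \right)} = - \frac{187 + 494}{5} = \left(- \frac{1}{5}\right) 681 = - \frac{681}{5}$)
$- O{\left(x{\left(24,-22 \right)} \right)} = \left(-1\right) \left(- \frac{681}{5}\right) = \frac{681}{5}$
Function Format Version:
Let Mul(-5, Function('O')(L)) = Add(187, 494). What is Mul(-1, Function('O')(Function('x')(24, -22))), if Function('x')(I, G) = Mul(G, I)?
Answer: Rational(681, 5) ≈ 136.20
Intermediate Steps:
Function('O')(L) = Rational(-681, 5) (Function('O')(L) = Mul(Rational(-1, 5), Add(187, 494)) = Mul(Rational(-1, 5), 681) = Rational(-681, 5))
Mul(-1, Function('O')(Function('x')(24, -22))) = Mul(-1, Rational(-681, 5)) = Rational(681, 5)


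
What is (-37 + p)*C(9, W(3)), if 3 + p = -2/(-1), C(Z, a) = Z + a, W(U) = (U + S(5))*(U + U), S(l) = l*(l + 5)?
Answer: -12426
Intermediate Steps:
S(l) = l*(5 + l)
W(U) = 2*U*(50 + U) (W(U) = (U + 5*(5 + 5))*(U + U) = (U + 5*10)*(2*U) = (U + 50)*(2*U) = (50 + U)*(2*U) = 2*U*(50 + U))
p = -1 (p = -3 - 2/(-1) = -3 - 1*(-2) = -3 + 2 = -1)
(-37 + p)*C(9, W(3)) = (-37 - 1)*(9 + 2*3*(50 + 3)) = -38*(9 + 2*3*53) = -38*(9 + 318) = -38*327 = -12426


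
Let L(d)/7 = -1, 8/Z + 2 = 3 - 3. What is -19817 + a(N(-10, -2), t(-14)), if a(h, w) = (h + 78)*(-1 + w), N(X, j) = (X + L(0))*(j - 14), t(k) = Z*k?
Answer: -567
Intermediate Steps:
Z = -4 (Z = 8/(-2 + (3 - 3)) = 8/(-2 + 0) = 8/(-2) = 8*(-½) = -4)
L(d) = -7 (L(d) = 7*(-1) = -7)
t(k) = -4*k
N(X, j) = (-14 + j)*(-7 + X) (N(X, j) = (X - 7)*(j - 14) = (-7 + X)*(-14 + j) = (-14 + j)*(-7 + X))
a(h, w) = (-1 + w)*(78 + h) (a(h, w) = (78 + h)*(-1 + w) = (-1 + w)*(78 + h))
-19817 + a(N(-10, -2), t(-14)) = -19817 + (-78 - (98 - 14*(-10) - 7*(-2) - 10*(-2)) + 78*(-4*(-14)) + (98 - 14*(-10) - 7*(-2) - 10*(-2))*(-4*(-14))) = -19817 + (-78 - (98 + 140 + 14 + 20) + 78*56 + (98 + 140 + 14 + 20)*56) = -19817 + (-78 - 1*272 + 4368 + 272*56) = -19817 + (-78 - 272 + 4368 + 15232) = -19817 + 19250 = -567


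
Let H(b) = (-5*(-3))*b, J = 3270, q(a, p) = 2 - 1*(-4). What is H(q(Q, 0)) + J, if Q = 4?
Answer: 3360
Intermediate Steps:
q(a, p) = 6 (q(a, p) = 2 + 4 = 6)
H(b) = 15*b
H(q(Q, 0)) + J = 15*6 + 3270 = 90 + 3270 = 3360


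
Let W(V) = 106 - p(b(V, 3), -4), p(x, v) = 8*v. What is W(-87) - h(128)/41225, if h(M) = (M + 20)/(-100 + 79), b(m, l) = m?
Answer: 119470198/865725 ≈ 138.00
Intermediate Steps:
h(M) = -20/21 - M/21 (h(M) = (20 + M)/(-21) = (20 + M)*(-1/21) = -20/21 - M/21)
W(V) = 138 (W(V) = 106 - 8*(-4) = 106 - 1*(-32) = 106 + 32 = 138)
W(-87) - h(128)/41225 = 138 - (-20/21 - 1/21*128)/41225 = 138 - (-20/21 - 128/21)/41225 = 138 - (-148)/(21*41225) = 138 - 1*(-148/865725) = 138 + 148/865725 = 119470198/865725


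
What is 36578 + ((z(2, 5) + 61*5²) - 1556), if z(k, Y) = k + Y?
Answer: 36554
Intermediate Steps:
z(k, Y) = Y + k
36578 + ((z(2, 5) + 61*5²) - 1556) = 36578 + (((5 + 2) + 61*5²) - 1556) = 36578 + ((7 + 61*25) - 1556) = 36578 + ((7 + 1525) - 1556) = 36578 + (1532 - 1556) = 36578 - 24 = 36554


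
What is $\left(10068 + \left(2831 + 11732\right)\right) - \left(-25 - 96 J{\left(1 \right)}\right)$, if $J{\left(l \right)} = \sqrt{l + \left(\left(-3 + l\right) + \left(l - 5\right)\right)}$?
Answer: $24656 + 96 i \sqrt{5} \approx 24656.0 + 214.66 i$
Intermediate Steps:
$J{\left(l \right)} = \sqrt{-8 + 3 l}$ ($J{\left(l \right)} = \sqrt{l + \left(\left(-3 + l\right) + \left(-5 + l\right)\right)} = \sqrt{l + \left(-8 + 2 l\right)} = \sqrt{-8 + 3 l}$)
$\left(10068 + \left(2831 + 11732\right)\right) - \left(-25 - 96 J{\left(1 \right)}\right) = \left(10068 + \left(2831 + 11732\right)\right) - \left(-25 - 96 \sqrt{-8 + 3 \cdot 1}\right) = \left(10068 + 14563\right) - \left(-25 - 96 \sqrt{-8 + 3}\right) = 24631 - \left(-25 - 96 \sqrt{-5}\right) = 24631 - \left(-25 - 96 i \sqrt{5}\right) = 24631 + \left(25 + 96 i \sqrt{5}\right) = 24656 + 96 i \sqrt{5}$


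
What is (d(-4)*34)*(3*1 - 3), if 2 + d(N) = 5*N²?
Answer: 0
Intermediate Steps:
d(N) = -2 + 5*N²
(d(-4)*34)*(3*1 - 3) = ((-2 + 5*(-4)²)*34)*(3*1 - 3) = ((-2 + 5*16)*34)*(3 - 3) = ((-2 + 80)*34)*0 = (78*34)*0 = 2652*0 = 0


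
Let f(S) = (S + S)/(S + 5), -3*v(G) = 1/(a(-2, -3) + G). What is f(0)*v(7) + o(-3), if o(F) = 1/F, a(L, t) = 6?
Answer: -⅓ ≈ -0.33333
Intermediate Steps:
v(G) = -1/(3*(6 + G))
f(S) = 2*S/(5 + S) (f(S) = (2*S)/(5 + S) = 2*S/(5 + S))
f(0)*v(7) + o(-3) = (2*0/(5 + 0))*(-1/(18 + 3*7)) + 1/(-3) = (2*0/5)*(-1/(18 + 21)) - ⅓ = (2*0*(⅕))*(-1/39) - ⅓ = 0*(-1*1/39) - ⅓ = 0*(-1/39) - ⅓ = 0 - ⅓ = -⅓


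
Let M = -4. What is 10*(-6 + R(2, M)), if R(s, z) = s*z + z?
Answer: -180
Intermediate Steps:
R(s, z) = z + s*z
10*(-6 + R(2, M)) = 10*(-6 - 4*(1 + 2)) = 10*(-6 - 4*3) = 10*(-6 - 12) = 10*(-18) = -180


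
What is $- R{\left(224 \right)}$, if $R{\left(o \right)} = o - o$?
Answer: $0$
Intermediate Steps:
$R{\left(o \right)} = 0$
$- R{\left(224 \right)} = \left(-1\right) 0 = 0$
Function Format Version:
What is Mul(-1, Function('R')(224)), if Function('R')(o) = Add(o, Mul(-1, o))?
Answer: 0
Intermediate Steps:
Function('R')(o) = 0
Mul(-1, Function('R')(224)) = Mul(-1, 0) = 0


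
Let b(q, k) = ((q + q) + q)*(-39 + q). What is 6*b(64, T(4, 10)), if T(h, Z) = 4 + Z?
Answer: 28800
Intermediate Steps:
b(q, k) = 3*q*(-39 + q) (b(q, k) = (2*q + q)*(-39 + q) = (3*q)*(-39 + q) = 3*q*(-39 + q))
6*b(64, T(4, 10)) = 6*(3*64*(-39 + 64)) = 6*(3*64*25) = 6*4800 = 28800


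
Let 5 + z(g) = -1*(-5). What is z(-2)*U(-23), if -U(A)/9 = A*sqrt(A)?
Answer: 0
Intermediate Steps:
U(A) = -9*A**(3/2) (U(A) = -9*A*sqrt(A) = -9*A**(3/2))
z(g) = 0 (z(g) = -5 - 1*(-5) = -5 + 5 = 0)
z(-2)*U(-23) = 0*(-(-207)*I*sqrt(23)) = 0*(207*I*sqrt(23)) = 0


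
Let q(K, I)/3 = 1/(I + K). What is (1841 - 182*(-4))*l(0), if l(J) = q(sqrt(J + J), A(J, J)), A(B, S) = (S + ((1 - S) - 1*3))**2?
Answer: 7707/4 ≈ 1926.8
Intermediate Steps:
A(B, S) = 4 (A(B, S) = (S + ((1 - S) - 3))**2 = (S + (-2 - S))**2 = (-2)**2 = 4)
q(K, I) = 3/(I + K)
l(J) = 3/(4 + sqrt(2)*sqrt(J)) (l(J) = 3/(4 + sqrt(J + J)) = 3/(4 + sqrt(2*J)) = 3/(4 + sqrt(2)*sqrt(J)))
(1841 - 182*(-4))*l(0) = (1841 - 182*(-4))*(3/(4 + sqrt(2)*sqrt(0))) = (1841 + 728)*(3/(4 + sqrt(2)*0)) = 2569*(3/(4 + 0)) = 2569*(3/4) = 7707/4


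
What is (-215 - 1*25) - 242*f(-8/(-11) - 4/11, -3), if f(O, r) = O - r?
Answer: -1054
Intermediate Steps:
(-215 - 1*25) - 242*f(-8/(-11) - 4/11, -3) = (-215 - 1*25) - 242*((-8/(-11) - 4/11) - 1*(-3)) = (-215 - 25) - 242*((-8*(-1/11) - 4*1/11) + 3) = -240 - 242*((8/11 - 4/11) + 3) = -240 - 242*(4/11 + 3) = -240 - 242*37/11 = -240 - 814 = -1054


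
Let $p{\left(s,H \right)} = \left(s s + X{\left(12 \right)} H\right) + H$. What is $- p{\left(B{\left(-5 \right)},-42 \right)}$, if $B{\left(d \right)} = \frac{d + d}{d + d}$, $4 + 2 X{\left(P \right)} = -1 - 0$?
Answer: $-64$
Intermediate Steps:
$X{\left(P \right)} = - \frac{5}{2}$ ($X{\left(P \right)} = -2 + \frac{-1 - 0}{2} = -2 + \frac{-1 + 0}{2} = -2 + \frac{1}{2} \left(-1\right) = -2 - \frac{1}{2} = - \frac{5}{2}$)
$B{\left(d \right)} = 1$ ($B{\left(d \right)} = \frac{2 d}{2 d} = 2 d \frac{1}{2 d} = 1$)
$p{\left(s,H \right)} = s^{2} - \frac{3 H}{2}$ ($p{\left(s,H \right)} = \left(s s - \frac{5 H}{2}\right) + H = \left(s^{2} - \frac{5 H}{2}\right) + H = s^{2} - \frac{3 H}{2}$)
$- p{\left(B{\left(-5 \right)},-42 \right)} = - (1^{2} - -63) = - (1 + 63) = \left(-1\right) 64 = -64$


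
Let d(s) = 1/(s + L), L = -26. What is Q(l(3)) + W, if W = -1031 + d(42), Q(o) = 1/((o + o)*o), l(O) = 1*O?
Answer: -148447/144 ≈ -1030.9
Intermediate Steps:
l(O) = O
Q(o) = 1/(2*o²) (Q(o) = 1/(((2*o))*o) = (1/(2*o))/o = 1/(2*o²))
d(s) = 1/(-26 + s) (d(s) = 1/(s - 26) = 1/(-26 + s))
W = -16495/16 (W = -1031 + 1/(-26 + 42) = -1031 + 1/16 = -16495/16 ≈ -1030.9)
Q(l(3)) + W = (½)/3² - 16495/16 = (½)*(⅑) - 16495/16 = 1/18 - 16495/16 = -148447/144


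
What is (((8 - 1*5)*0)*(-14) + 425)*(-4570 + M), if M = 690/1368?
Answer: -442784125/228 ≈ -1.9420e+6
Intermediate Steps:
M = 115/228 (M = 690*(1/1368) = 115/228 ≈ 0.50439)
(((8 - 1*5)*0)*(-14) + 425)*(-4570 + M) = (((8 - 1*5)*0)*(-14) + 425)*(-4570 + 115/228) = (((8 - 5)*0)*(-14) + 425)*(-1041845/228) = ((3*0)*(-14) + 425)*(-1041845/228) = (0*(-14) + 425)*(-1041845/228) = (0 + 425)*(-1041845/228) = 425*(-1041845/228) = -442784125/228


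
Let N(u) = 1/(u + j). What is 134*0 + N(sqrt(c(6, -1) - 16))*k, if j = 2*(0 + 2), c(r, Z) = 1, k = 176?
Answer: 704/31 - 176*I*sqrt(15)/31 ≈ 22.71 - 21.989*I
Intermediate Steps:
j = 4 (j = 2*2 = 4)
N(u) = 1/(4 + u) (N(u) = 1/(u + 4) = 1/(4 + u))
134*0 + N(sqrt(c(6, -1) - 16))*k = 134*0 + 176/(4 + sqrt(1 - 16)) = 0 + 176/(4 + sqrt(-15)) = 0 + 176/(4 + I*sqrt(15)) = 176/(4 + I*sqrt(15))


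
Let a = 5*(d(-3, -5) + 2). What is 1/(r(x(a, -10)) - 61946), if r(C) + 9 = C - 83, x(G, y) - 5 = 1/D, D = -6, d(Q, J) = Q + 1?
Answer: -6/372199 ≈ -1.6120e-5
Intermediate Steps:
d(Q, J) = 1 + Q
a = 0 (a = 5*((1 - 3) + 2) = 5*(-2 + 2) = 5*0 = 0)
x(G, y) = 29/6 (x(G, y) = 5 + 1/(-6) = 5 - 1/6 = 29/6)
r(C) = -92 + C (r(C) = -9 + (C - 83) = -9 + (-83 + C) = -92 + C)
1/(r(x(a, -10)) - 61946) = 1/((-92 + 29/6) - 61946) = 1/(-523/6 - 61946) = 1/(-372199/6) = -6/372199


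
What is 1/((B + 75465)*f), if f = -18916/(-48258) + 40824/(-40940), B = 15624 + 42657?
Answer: -82320105/6663134059408 ≈ -1.2355e-5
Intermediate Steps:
B = 58281
f = -149457944/246960315 (f = -18916*(-1/48258) + 40824*(-1/40940) = 9458/24129 - 10206/10235 = -149457944/246960315 ≈ -0.60519)
1/((B + 75465)*f) = 1/((58281 + 75465)*(-149457944/246960315)) = -246960315/149457944/133746 = (1/133746)*(-246960315/149457944) = -82320105/6663134059408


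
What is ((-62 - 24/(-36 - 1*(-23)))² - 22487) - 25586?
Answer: -7512813/169 ≈ -44455.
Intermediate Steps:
((-62 - 24/(-36 - 1*(-23)))² - 22487) - 25586 = ((-62 - 24/(-36 + 23))² - 22487) - 25586 = ((-62 - 24/(-13))² - 22487) - 25586 = ((-62 - 24*(-1/13))² - 22487) - 25586 = ((-62 + 24/13)² - 22487) - 25586 = ((-782/13)² - 22487) - 25586 = (611524/169 - 22487) - 25586 = -3188779/169 - 25586 = -7512813/169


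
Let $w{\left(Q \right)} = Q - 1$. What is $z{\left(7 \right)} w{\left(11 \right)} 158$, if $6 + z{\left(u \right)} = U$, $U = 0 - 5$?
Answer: $-17380$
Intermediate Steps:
$w{\left(Q \right)} = -1 + Q$
$U = -5$
$z{\left(u \right)} = -11$ ($z{\left(u \right)} = -6 - 5 = -11$)
$z{\left(7 \right)} w{\left(11 \right)} 158 = - 11 \left(-1 + 11\right) 158 = \left(-11\right) 10 \cdot 158 = \left(-110\right) 158 = -17380$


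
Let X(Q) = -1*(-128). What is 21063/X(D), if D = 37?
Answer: 21063/128 ≈ 164.55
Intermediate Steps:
X(Q) = 128
21063/X(D) = 21063/128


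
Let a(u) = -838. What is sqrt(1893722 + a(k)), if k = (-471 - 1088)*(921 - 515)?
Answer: 2*sqrt(473221) ≈ 1375.8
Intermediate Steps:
k = -632954 (k = -1559*406 = -632954)
sqrt(1893722 + a(k)) = sqrt(1893722 - 838) = sqrt(1892884) = 2*sqrt(473221)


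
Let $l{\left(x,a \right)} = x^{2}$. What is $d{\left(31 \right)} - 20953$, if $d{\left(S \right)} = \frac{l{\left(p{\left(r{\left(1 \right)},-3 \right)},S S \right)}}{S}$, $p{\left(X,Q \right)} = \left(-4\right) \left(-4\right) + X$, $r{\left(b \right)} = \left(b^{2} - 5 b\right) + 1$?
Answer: $- \frac{649374}{31} \approx -20948.0$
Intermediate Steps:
$r{\left(b \right)} = 1 + b^{2} - 5 b$
$p{\left(X,Q \right)} = 16 + X$
$d{\left(S \right)} = \frac{169}{S}$ ($d{\left(S \right)} = \frac{\left(16 + \left(1 + 1^{2} - 5\right)\right)^{2}}{S} = \frac{\left(16 + \left(1 + 1 - 5\right)\right)^{2}}{S} = \frac{\left(16 - 3\right)^{2}}{S} = \frac{13^{2}}{S} = \frac{169}{S}$)
$d{\left(31 \right)} - 20953 = \frac{169}{31} - 20953 = - \frac{649374}{31}$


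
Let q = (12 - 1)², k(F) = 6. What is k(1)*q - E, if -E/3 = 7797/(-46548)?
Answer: 3752273/5172 ≈ 725.50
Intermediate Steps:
q = 121 (q = 11² = 121)
E = 2599/5172 (E = -23391/(-46548) = -23391*(-1)/46548 = -3*(-2599/15516) = 2599/5172 ≈ 0.50251)
k(1)*q - E = 6*121 - 1*2599/5172 = 726 - 2599/5172 = 3752273/5172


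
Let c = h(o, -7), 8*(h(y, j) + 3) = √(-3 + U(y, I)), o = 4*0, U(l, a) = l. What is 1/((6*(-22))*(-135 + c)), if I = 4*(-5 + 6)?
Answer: 736/13407009 + 2*I*√3/40221027 ≈ 5.4897e-5 + 8.6127e-8*I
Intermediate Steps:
I = 4 (I = 4*1 = 4)
o = 0
h(y, j) = -3 + √(-3 + y)/8
c = -3 + I*√3/8 (c = -3 + √(-3 + 0)/8 = -3 + √(-3)/8 = -3 + (I*√3)/8 = -3 + I*√3/8 ≈ -3.0 + 0.21651*I)
1/((6*(-22))*(-135 + c)) = 1/((6*(-22))*(-135 + (-3 + I*√3/8))) = 1/(-132*(-138 + I*√3/8)) = 1/(18216 - 33*I*√3/2)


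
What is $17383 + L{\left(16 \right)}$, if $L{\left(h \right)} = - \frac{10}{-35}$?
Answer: $\frac{121683}{7} \approx 17383.0$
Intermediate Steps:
$L{\left(h \right)} = \frac{2}{7}$ ($L{\left(h \right)} = \left(-10\right) \left(- \frac{1}{35}\right) = \frac{2}{7}$)
$17383 + L{\left(16 \right)} = 17383 + \frac{2}{7} = \frac{121683}{7}$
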